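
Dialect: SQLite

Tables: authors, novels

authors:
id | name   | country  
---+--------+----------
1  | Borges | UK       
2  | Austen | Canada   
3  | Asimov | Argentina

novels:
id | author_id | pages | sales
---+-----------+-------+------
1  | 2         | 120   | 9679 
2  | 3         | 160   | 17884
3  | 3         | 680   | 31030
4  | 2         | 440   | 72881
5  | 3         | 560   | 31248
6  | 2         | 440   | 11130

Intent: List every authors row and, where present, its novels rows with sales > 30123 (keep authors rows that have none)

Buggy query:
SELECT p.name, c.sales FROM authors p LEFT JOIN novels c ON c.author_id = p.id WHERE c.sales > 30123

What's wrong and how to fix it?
Bug: Filtering c.sales in WHERE discards the NULL rows produced by LEFT JOIN, turning it into an inner join

Fix: Put 'c.sales > 30123' in the JOIN's ON clause instead of WHERE

Corrected query:
SELECT p.name, c.sales FROM authors p LEFT JOIN novels c ON c.author_id = p.id AND c.sales > 30123

Result:
name   | sales
-------+------
Borges | NULL 
Austen | 72881
Asimov | 31030
Asimov | 31248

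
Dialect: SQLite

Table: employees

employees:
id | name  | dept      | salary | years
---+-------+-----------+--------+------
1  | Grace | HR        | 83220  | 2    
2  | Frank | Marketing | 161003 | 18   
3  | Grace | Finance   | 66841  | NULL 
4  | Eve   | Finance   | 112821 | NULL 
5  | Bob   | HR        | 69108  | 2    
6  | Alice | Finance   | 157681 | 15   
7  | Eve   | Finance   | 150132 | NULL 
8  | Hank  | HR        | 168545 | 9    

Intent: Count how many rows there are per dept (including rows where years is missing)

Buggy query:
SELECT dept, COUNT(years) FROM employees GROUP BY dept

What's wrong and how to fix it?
Bug: COUNT(years) skips NULLs, so groups with missing years are undercounted

Fix: Replace COUNT(years) with COUNT(*)

Corrected query:
SELECT dept, COUNT(*) FROM employees GROUP BY dept

Result:
dept      | COUNT(*)
----------+---------
Finance   | 4       
HR        | 3       
Marketing | 1       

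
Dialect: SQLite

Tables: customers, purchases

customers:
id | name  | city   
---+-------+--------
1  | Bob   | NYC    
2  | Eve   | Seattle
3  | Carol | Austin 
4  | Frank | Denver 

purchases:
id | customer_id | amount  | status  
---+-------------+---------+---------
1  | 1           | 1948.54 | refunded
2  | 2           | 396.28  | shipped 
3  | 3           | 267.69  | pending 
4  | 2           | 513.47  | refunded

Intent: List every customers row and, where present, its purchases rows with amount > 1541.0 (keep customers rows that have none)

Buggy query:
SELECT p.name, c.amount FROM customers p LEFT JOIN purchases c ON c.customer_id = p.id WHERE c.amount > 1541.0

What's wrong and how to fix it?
Bug: Filtering c.amount in WHERE discards the NULL rows produced by LEFT JOIN, turning it into an inner join

Fix: Move the right-table condition into the ON clause so unmatched parents are kept

Corrected query:
SELECT p.name, c.amount FROM customers p LEFT JOIN purchases c ON c.customer_id = p.id AND c.amount > 1541.0

Result:
name  | amount 
------+--------
Bob   | 1948.54
Eve   | NULL   
Carol | NULL   
Frank | NULL   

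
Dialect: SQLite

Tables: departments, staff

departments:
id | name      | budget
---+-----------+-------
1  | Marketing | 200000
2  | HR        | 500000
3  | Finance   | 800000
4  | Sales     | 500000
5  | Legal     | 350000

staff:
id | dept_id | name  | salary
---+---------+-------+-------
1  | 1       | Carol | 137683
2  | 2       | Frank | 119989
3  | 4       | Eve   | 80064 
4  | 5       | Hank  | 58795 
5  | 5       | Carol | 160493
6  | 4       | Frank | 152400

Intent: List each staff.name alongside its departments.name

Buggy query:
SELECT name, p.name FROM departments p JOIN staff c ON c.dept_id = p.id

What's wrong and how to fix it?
Bug: Both tables have a 'name' column; the unqualified reference is ambiguous

Fix: Qualify the column with its table alias (c.name)

Corrected query:
SELECT c.name, p.name FROM departments p JOIN staff c ON c.dept_id = p.id

Result:
name  | name     
------+----------
Carol | Marketing
Frank | HR       
Eve   | Sales    
Hank  | Legal    
Carol | Legal    
Frank | Sales    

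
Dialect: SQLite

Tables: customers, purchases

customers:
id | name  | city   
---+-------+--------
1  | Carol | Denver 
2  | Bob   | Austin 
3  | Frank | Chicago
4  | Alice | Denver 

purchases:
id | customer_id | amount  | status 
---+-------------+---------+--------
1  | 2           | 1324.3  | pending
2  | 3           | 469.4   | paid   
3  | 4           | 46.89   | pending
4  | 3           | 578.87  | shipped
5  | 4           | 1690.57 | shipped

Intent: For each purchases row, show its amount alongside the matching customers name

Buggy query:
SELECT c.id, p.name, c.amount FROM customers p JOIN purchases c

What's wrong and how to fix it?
Bug: JOIN with no ON clause produces a cartesian product; every purchases row pairs with every customers row

Fix: Add ON c.customer_id = p.id to the JOIN

Corrected query:
SELECT c.id, p.name, c.amount FROM customers p JOIN purchases c ON c.customer_id = p.id

Result:
id | name  | amount 
---+-------+--------
1  | Bob   | 1324.3 
2  | Frank | 469.4  
3  | Alice | 46.89  
4  | Frank | 578.87 
5  | Alice | 1690.57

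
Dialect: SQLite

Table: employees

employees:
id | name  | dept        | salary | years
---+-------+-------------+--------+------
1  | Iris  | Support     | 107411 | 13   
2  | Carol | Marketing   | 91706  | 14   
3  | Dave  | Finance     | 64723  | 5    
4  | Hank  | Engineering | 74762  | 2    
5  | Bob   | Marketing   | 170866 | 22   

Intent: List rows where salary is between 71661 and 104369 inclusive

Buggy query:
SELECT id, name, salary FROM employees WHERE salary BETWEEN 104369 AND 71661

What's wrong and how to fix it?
Bug: BETWEEN expects the lower bound first; with 104369 AND 71661 the range is empty

Fix: Swap the bounds so the smaller value comes first

Corrected query:
SELECT id, name, salary FROM employees WHERE salary BETWEEN 71661 AND 104369

Result:
id | name  | salary
---+-------+-------
2  | Carol | 91706 
4  | Hank  | 74762 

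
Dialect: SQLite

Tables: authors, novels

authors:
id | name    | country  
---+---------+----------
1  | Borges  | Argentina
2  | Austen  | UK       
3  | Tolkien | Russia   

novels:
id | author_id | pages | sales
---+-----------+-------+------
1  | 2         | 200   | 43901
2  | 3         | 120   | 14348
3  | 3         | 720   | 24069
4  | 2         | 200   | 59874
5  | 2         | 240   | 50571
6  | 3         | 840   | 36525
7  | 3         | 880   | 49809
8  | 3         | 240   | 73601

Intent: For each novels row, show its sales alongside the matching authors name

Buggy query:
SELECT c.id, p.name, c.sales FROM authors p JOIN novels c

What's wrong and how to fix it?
Bug: JOIN with no ON clause produces a cartesian product; every novels row pairs with every authors row

Fix: Add ON c.author_id = p.id to the JOIN

Corrected query:
SELECT c.id, p.name, c.sales FROM authors p JOIN novels c ON c.author_id = p.id

Result:
id | name    | sales
---+---------+------
1  | Austen  | 43901
2  | Tolkien | 14348
3  | Tolkien | 24069
4  | Austen  | 59874
5  | Austen  | 50571
6  | Tolkien | 36525
7  | Tolkien | 49809
8  | Tolkien | 73601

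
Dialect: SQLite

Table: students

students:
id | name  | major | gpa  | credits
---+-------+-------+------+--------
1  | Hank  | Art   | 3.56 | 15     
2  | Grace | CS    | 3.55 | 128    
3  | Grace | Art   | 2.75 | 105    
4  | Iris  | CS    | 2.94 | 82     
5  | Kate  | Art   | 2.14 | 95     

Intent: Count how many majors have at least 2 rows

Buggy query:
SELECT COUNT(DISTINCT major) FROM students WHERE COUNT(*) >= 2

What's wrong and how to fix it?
Bug: COUNT(*) cannot appear in WHERE; the per-group count doesn't exist yet

Fix: Group first with HAVING COUNT(*) >= 2, then COUNT the resulting groups

Corrected query:
SELECT COUNT(*) FROM (SELECT major FROM students GROUP BY major HAVING COUNT(*) >= 2)

Result:
COUNT(*)
--------
2       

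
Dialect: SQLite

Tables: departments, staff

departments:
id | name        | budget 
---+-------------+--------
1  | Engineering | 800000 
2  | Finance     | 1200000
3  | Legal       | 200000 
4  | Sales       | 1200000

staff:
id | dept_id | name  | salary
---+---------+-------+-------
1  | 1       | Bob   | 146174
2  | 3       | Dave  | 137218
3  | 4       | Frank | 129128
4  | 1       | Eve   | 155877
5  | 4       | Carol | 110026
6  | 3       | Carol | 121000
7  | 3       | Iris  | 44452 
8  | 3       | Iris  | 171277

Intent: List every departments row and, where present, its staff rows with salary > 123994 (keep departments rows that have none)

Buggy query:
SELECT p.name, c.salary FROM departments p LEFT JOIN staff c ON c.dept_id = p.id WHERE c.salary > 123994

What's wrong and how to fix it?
Bug: Filtering c.salary in WHERE discards the NULL rows produced by LEFT JOIN, turning it into an inner join

Fix: Move the right-table condition into the ON clause so unmatched parents are kept

Corrected query:
SELECT p.name, c.salary FROM departments p LEFT JOIN staff c ON c.dept_id = p.id AND c.salary > 123994

Result:
name        | salary
------------+-------
Engineering | 146174
Engineering | 155877
Finance     | NULL  
Legal       | 137218
Legal       | 171277
Sales       | 129128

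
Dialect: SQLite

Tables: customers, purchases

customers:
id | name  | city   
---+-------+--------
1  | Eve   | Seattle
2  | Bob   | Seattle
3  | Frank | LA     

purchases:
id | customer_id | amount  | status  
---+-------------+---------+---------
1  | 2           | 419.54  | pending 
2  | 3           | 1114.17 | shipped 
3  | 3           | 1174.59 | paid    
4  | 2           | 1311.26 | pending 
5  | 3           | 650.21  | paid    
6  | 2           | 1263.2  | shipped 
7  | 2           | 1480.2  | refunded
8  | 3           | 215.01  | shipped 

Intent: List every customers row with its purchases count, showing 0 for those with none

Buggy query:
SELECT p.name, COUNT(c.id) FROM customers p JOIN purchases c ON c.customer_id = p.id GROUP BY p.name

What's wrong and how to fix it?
Bug: INNER JOIN drops customers rows that have no matching purchases rows

Fix: Use LEFT JOIN so parents without children still appear (COUNT(c.id) gives 0)

Corrected query:
SELECT p.name, COUNT(c.id) FROM customers p LEFT JOIN purchases c ON c.customer_id = p.id GROUP BY p.name

Result:
name  | COUNT(c.id)
------+------------
Bob   | 4          
Eve   | 0          
Frank | 4          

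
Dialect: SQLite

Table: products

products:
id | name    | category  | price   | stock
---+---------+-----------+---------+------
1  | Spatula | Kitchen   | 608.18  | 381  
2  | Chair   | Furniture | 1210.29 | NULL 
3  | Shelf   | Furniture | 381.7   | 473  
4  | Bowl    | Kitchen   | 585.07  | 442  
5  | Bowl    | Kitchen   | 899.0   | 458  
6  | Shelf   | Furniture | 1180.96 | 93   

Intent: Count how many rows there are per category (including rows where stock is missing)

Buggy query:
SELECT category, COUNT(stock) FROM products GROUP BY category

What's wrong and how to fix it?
Bug: COUNT(column) counts non-NULL values only; rows with NULL stock aren't counted

Fix: Use COUNT(*) to count all rows regardless of NULL

Corrected query:
SELECT category, COUNT(*) FROM products GROUP BY category

Result:
category  | COUNT(*)
----------+---------
Furniture | 3       
Kitchen   | 3       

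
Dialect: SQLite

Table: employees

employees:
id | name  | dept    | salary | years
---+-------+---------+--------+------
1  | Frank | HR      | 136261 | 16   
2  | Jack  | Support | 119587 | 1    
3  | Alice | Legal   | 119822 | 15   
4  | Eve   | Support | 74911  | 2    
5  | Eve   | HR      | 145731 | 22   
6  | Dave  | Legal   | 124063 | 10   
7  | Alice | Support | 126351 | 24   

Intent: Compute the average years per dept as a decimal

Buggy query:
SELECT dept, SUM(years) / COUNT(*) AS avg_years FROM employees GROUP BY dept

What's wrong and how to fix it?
Bug: SUM(years) and COUNT(*) are both integers; the division truncates the fractional part

Fix: Cast one side to REAL so the division keeps the fractional part

Corrected query:
SELECT dept, SUM(years) * 1.0 / COUNT(*) AS avg_years FROM employees GROUP BY dept

Result:
dept    | avg_years
--------+----------
HR      | 19       
Legal   | 12.5     
Support | 9        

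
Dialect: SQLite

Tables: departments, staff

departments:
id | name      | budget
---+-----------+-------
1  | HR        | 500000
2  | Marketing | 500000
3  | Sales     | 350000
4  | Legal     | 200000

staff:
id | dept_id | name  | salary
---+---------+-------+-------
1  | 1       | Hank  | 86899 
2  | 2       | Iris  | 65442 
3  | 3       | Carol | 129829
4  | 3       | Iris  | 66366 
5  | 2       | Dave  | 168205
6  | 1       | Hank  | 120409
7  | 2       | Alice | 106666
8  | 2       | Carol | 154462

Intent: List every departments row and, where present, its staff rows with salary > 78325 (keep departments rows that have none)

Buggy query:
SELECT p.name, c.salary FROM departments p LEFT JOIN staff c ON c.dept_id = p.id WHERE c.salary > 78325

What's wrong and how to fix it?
Bug: Filtering c.salary in WHERE discards the NULL rows produced by LEFT JOIN, turning it into an inner join

Fix: Put 'c.salary > 78325' in the JOIN's ON clause instead of WHERE

Corrected query:
SELECT p.name, c.salary FROM departments p LEFT JOIN staff c ON c.dept_id = p.id AND c.salary > 78325

Result:
name      | salary
----------+-------
HR        | 86899 
HR        | 120409
Marketing | 106666
Marketing | 154462
Marketing | 168205
Sales     | 129829
Legal     | NULL  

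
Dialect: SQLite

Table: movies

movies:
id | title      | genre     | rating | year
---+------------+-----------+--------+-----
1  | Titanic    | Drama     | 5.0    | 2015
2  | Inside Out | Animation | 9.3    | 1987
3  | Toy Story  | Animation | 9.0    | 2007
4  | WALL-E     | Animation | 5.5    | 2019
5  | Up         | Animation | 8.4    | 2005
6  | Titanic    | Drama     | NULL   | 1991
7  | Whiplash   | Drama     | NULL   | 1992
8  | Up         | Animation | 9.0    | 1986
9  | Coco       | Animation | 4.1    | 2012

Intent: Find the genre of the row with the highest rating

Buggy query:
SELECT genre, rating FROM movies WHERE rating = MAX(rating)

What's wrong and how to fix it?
Bug: WHERE is evaluated per row; an aggregate over the whole table isn't defined there

Fix: Use a subquery: WHERE rating = (SELECT MAX(rating) FROM movies)

Corrected query:
SELECT genre, rating FROM movies WHERE rating = (SELECT MAX(rating) FROM movies)

Result:
genre     | rating
----------+-------
Animation | 9.3   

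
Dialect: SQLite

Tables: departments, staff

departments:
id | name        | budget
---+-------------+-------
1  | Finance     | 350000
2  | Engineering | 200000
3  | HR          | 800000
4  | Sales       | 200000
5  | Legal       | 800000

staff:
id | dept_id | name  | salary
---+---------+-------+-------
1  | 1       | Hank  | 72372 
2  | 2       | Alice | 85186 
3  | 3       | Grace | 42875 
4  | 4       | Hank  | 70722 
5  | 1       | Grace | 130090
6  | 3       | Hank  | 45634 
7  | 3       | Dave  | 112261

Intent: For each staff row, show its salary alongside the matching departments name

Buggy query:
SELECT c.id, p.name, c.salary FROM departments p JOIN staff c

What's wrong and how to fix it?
Bug: Missing join condition: each staff row is matched to all departments rows instead of just its own

Fix: Add ON c.dept_id = p.id to the JOIN

Corrected query:
SELECT c.id, p.name, c.salary FROM departments p JOIN staff c ON c.dept_id = p.id

Result:
id | name        | salary
---+-------------+-------
1  | Finance     | 72372 
2  | Engineering | 85186 
3  | HR          | 42875 
4  | Sales       | 70722 
5  | Finance     | 130090
6  | HR          | 45634 
7  | HR          | 112261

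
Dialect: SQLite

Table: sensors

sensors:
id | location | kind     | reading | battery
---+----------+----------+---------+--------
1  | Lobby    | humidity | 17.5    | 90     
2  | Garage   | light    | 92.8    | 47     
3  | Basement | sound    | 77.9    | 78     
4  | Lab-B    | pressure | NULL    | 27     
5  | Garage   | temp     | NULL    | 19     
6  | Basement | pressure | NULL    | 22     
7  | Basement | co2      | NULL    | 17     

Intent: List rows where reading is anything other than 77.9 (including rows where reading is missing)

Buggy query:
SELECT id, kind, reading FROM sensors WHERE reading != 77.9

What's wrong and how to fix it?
Bug: 'reading != 77.9' is unknown when reading is NULL, so NULL rows are silently excluded

Fix: Handle NULL separately with IS NULL alongside the inequality

Corrected query:
SELECT id, kind, reading FROM sensors WHERE reading != 77.9 OR reading IS NULL

Result:
id | kind     | reading
---+----------+--------
1  | humidity | 17.5   
2  | light    | 92.8   
4  | pressure | NULL   
5  | temp     | NULL   
6  | pressure | NULL   
7  | co2      | NULL   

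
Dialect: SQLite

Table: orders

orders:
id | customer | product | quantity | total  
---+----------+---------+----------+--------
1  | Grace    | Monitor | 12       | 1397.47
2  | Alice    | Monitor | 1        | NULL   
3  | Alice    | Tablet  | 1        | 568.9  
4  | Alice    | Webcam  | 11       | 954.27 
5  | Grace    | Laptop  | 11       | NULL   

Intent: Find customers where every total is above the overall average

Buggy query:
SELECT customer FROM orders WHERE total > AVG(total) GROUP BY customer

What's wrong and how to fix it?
Bug: AVG() is an aggregate; it can't sit directly in WHERE

Fix: Compute the overall average in a scalar subquery and compare each group's MIN against it in HAVING

Corrected query:
SELECT customer FROM orders GROUP BY customer HAVING MIN(total) > (SELECT AVG(total) FROM orders)

Result:
customer
--------
Grace   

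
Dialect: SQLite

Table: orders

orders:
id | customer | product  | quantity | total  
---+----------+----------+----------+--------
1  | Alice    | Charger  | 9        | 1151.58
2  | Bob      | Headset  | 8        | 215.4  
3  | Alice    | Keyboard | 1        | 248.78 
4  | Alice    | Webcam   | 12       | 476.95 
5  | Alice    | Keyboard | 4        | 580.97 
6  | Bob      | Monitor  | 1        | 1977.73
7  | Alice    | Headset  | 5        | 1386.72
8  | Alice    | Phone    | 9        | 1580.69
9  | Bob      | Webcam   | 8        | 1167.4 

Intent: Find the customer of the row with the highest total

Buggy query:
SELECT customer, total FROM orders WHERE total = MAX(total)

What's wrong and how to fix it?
Bug: MAX(total) is an aggregate and cannot be used directly in WHERE

Fix: Use a subquery: WHERE total = (SELECT MAX(total) FROM orders)

Corrected query:
SELECT customer, total FROM orders WHERE total = (SELECT MAX(total) FROM orders)

Result:
customer | total  
---------+--------
Bob      | 1977.73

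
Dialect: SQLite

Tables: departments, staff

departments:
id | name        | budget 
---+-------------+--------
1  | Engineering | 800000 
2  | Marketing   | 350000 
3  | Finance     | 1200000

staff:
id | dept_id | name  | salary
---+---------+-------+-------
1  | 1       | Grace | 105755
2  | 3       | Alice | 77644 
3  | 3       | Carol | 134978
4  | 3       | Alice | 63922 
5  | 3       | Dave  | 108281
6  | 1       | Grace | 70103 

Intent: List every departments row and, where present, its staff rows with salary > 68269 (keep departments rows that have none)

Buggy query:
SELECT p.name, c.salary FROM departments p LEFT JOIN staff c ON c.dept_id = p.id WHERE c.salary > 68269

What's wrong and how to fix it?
Bug: Filtering c.salary in WHERE discards the NULL rows produced by LEFT JOIN, turning it into an inner join

Fix: Move the right-table condition into the ON clause so unmatched parents are kept

Corrected query:
SELECT p.name, c.salary FROM departments p LEFT JOIN staff c ON c.dept_id = p.id AND c.salary > 68269

Result:
name        | salary
------------+-------
Engineering | 70103 
Engineering | 105755
Marketing   | NULL  
Finance     | 77644 
Finance     | 108281
Finance     | 134978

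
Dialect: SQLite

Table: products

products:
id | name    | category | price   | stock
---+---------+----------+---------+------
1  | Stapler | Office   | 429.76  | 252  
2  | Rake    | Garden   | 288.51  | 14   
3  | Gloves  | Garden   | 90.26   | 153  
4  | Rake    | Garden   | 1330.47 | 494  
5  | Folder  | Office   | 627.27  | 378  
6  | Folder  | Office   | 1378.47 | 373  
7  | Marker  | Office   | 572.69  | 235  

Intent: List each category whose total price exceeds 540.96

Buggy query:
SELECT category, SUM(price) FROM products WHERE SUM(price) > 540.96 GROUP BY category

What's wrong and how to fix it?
Bug: WHERE runs before GROUP BY, so aggregates aren't available there

Fix: Move the aggregate condition to a HAVING clause

Corrected query:
SELECT category, SUM(price) FROM products GROUP BY category HAVING SUM(price) > 540.96

Result:
category | SUM(price)
---------+-----------
Garden   | 1709.24   
Office   | 3008.19   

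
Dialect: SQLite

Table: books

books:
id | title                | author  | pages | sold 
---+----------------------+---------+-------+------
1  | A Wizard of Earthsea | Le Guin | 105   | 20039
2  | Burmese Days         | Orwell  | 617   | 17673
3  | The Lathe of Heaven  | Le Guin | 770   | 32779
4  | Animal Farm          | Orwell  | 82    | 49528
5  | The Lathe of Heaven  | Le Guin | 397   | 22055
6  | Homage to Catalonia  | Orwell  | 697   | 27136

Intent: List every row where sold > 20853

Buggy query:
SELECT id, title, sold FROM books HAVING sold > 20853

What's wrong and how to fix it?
Bug: This is a non-aggregate query (no GROUP BY, no aggregates), so in SQLite the HAVING clause is invalid here; a row-level condition belongs in WHERE

Fix: Use WHERE for row-level filtering

Corrected query:
SELECT id, title, sold FROM books WHERE sold > 20853

Result:
id | title               | sold 
---+---------------------+------
3  | The Lathe of Heaven | 32779
4  | Animal Farm         | 49528
5  | The Lathe of Heaven | 22055
6  | Homage to Catalonia | 27136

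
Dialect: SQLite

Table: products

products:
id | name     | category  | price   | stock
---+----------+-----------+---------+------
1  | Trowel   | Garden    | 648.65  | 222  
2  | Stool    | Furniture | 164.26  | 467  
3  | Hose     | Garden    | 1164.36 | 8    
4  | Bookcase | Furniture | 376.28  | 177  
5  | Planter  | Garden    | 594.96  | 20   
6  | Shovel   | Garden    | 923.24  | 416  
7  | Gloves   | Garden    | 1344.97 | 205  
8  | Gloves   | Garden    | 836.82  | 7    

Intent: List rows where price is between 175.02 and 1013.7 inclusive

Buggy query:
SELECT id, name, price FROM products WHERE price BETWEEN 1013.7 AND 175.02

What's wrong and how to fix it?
Bug: The bounds are reversed; BETWEEN a AND b requires a <= b to match anything

Fix: Write BETWEEN 175.02 AND 1013.7

Corrected query:
SELECT id, name, price FROM products WHERE price BETWEEN 175.02 AND 1013.7

Result:
id | name     | price 
---+----------+-------
1  | Trowel   | 648.65
4  | Bookcase | 376.28
5  | Planter  | 594.96
6  | Shovel   | 923.24
8  | Gloves   | 836.82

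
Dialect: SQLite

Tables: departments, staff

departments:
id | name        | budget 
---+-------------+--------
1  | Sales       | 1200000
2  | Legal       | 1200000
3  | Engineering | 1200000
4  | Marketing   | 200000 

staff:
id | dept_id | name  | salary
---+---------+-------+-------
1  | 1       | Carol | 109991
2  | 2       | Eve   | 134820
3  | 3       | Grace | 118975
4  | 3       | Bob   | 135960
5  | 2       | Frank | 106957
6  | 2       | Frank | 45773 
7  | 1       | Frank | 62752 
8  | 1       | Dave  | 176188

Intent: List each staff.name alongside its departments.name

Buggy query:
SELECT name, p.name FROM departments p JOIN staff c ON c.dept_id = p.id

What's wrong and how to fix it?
Bug: Both tables have a 'name' column; the unqualified reference is ambiguous

Fix: Prefix ambiguous columns with the table alias

Corrected query:
SELECT c.name, p.name FROM departments p JOIN staff c ON c.dept_id = p.id

Result:
name  | name       
------+------------
Carol | Sales      
Eve   | Legal      
Grace | Engineering
Bob   | Engineering
Frank | Legal      
Frank | Legal      
Frank | Sales      
Dave  | Sales      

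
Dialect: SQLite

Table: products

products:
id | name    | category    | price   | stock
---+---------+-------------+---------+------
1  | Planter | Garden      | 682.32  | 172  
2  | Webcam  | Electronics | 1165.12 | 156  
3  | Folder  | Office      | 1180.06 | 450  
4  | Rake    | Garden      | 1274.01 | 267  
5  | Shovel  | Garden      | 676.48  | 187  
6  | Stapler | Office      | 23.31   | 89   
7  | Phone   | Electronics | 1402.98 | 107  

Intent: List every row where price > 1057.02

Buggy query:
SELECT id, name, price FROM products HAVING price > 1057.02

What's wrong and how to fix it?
Bug: This is a non-aggregate query (no GROUP BY, no aggregates), so in SQLite the HAVING clause is invalid here; a row-level condition belongs in WHERE

Fix: Replace HAVING with WHERE since the condition applies to individual rows

Corrected query:
SELECT id, name, price FROM products WHERE price > 1057.02

Result:
id | name   | price  
---+--------+--------
2  | Webcam | 1165.12
3  | Folder | 1180.06
4  | Rake   | 1274.01
7  | Phone  | 1402.98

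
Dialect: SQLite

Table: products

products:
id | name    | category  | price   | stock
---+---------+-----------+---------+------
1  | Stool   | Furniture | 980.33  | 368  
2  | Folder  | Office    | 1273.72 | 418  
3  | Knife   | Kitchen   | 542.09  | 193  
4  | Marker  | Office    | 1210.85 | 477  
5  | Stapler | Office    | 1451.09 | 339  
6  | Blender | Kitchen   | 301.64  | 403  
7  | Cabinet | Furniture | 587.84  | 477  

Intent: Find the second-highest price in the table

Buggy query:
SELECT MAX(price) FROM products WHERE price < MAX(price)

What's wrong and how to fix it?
Bug: The inner MAX is an aggregate inside WHERE, which is not allowed

Fix: Compute the overall MAX in a subquery, then take MAX of rows below it

Corrected query:
SELECT MAX(price) FROM products WHERE price < (SELECT MAX(price) FROM products)

Result:
MAX(price)
----------
1273.72   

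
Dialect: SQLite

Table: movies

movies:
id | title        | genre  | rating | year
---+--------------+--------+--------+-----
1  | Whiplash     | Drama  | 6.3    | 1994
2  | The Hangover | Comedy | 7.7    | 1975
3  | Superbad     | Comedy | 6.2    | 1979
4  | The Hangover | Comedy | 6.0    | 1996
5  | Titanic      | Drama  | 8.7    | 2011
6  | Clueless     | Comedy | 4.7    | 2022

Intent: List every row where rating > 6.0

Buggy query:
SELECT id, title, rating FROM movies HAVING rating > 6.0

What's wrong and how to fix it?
Bug: This is a non-aggregate query (no GROUP BY, no aggregates), so in SQLite the HAVING clause is invalid here; a row-level condition belongs in WHERE

Fix: Replace HAVING with WHERE since the condition applies to individual rows

Corrected query:
SELECT id, title, rating FROM movies WHERE rating > 6.0

Result:
id | title        | rating
---+--------------+-------
1  | Whiplash     | 6.3   
2  | The Hangover | 7.7   
3  | Superbad     | 6.2   
5  | Titanic      | 8.7   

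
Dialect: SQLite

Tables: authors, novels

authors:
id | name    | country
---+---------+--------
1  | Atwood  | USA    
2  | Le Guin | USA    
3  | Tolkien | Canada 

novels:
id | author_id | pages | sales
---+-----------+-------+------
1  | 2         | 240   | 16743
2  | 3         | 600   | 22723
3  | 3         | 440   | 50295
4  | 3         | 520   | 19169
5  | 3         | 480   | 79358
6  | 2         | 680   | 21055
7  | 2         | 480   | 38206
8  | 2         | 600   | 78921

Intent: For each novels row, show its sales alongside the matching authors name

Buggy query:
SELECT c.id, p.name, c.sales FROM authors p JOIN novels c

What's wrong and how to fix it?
Bug: JOIN with no ON clause produces a cartesian product; every novels row pairs with every authors row

Fix: Add ON c.author_id = p.id to the JOIN

Corrected query:
SELECT c.id, p.name, c.sales FROM authors p JOIN novels c ON c.author_id = p.id

Result:
id | name    | sales
---+---------+------
1  | Le Guin | 16743
2  | Tolkien | 22723
3  | Tolkien | 50295
4  | Tolkien | 19169
5  | Tolkien | 79358
6  | Le Guin | 21055
7  | Le Guin | 38206
8  | Le Guin | 78921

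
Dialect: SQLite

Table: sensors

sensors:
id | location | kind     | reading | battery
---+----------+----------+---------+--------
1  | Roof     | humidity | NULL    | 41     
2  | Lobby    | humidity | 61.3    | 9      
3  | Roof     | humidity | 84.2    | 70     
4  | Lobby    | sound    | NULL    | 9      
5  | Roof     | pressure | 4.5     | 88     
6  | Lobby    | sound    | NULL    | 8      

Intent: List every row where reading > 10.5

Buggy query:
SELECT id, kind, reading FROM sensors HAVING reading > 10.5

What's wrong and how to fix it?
Bug: This is a non-aggregate query (no GROUP BY, no aggregates), so in SQLite the HAVING clause is invalid here; a row-level condition belongs in WHERE

Fix: Use WHERE for row-level filtering

Corrected query:
SELECT id, kind, reading FROM sensors WHERE reading > 10.5

Result:
id | kind     | reading
---+----------+--------
2  | humidity | 61.3   
3  | humidity | 84.2   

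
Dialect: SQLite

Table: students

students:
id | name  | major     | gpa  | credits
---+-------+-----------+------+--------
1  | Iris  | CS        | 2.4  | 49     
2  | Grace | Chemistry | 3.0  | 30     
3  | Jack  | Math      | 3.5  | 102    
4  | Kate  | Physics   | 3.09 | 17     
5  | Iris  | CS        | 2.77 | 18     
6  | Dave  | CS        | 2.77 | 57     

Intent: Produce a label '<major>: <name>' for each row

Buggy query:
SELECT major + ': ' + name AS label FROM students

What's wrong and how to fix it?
Bug: '+' is numeric addition; on text columns SQLite converts them to 0 instead of concatenating

Fix: Use the || operator for string concatenation

Corrected query:
SELECT major || ': ' || name AS label FROM students

Result:
label           
----------------
CS: Iris        
Chemistry: Grace
Math: Jack      
Physics: Kate   
CS: Iris        
CS: Dave        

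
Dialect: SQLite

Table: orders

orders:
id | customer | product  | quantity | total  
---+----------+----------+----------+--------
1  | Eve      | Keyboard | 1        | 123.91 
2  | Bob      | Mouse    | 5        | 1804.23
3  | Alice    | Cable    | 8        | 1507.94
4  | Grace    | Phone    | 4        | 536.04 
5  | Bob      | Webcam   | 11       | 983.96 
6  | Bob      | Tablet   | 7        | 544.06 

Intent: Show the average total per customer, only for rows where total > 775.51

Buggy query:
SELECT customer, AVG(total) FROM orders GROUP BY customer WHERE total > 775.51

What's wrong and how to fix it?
Bug: WHERE cannot follow GROUP BY

Fix: Place WHERE between FROM and GROUP BY

Corrected query:
SELECT customer, AVG(total) FROM orders WHERE total > 775.51 GROUP BY customer

Result:
customer | AVG(total)
---------+-----------
Alice    | 1507.94   
Bob      | 1394.095  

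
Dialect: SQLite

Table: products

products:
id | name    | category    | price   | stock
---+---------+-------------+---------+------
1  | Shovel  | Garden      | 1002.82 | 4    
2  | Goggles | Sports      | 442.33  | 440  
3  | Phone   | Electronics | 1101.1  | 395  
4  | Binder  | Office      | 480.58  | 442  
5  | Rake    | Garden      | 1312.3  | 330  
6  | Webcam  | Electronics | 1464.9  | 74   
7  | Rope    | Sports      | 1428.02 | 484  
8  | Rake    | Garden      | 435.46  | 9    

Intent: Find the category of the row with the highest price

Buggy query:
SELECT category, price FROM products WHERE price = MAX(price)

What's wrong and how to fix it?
Bug: WHERE is evaluated per row; an aggregate over the whole table isn't defined there

Fix: Use a subquery: WHERE price = (SELECT MAX(price) FROM products)

Corrected query:
SELECT category, price FROM products WHERE price = (SELECT MAX(price) FROM products)

Result:
category    | price 
------------+-------
Electronics | 1464.9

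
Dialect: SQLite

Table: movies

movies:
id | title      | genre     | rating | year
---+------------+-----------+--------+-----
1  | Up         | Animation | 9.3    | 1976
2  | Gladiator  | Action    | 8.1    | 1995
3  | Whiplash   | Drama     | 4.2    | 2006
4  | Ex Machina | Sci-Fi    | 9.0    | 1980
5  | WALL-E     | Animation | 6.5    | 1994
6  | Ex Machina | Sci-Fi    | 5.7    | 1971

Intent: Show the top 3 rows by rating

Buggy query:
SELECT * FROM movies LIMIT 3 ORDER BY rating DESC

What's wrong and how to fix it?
Bug: LIMIT must come after ORDER BY

Fix: Swap the clauses: ORDER BY first, then LIMIT

Corrected query:
SELECT * FROM movies ORDER BY rating DESC LIMIT 3

Result:
id | title      | genre     | rating | year
---+------------+-----------+--------+-----
1  | Up         | Animation | 9.3    | 1976
4  | Ex Machina | Sci-Fi    | 9      | 1980
2  | Gladiator  | Action    | 8.1    | 1995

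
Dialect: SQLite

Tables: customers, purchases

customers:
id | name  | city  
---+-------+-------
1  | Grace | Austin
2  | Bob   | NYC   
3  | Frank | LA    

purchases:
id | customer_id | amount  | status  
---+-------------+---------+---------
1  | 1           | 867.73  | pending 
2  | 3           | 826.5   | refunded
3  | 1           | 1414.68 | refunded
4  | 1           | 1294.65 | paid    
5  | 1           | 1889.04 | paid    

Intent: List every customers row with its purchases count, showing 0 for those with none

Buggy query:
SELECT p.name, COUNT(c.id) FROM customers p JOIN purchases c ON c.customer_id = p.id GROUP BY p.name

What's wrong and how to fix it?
Bug: An inner join excludes parents with zero children

Fix: Use LEFT JOIN so parents without children still appear (COUNT(c.id) gives 0)

Corrected query:
SELECT p.name, COUNT(c.id) FROM customers p LEFT JOIN purchases c ON c.customer_id = p.id GROUP BY p.name

Result:
name  | COUNT(c.id)
------+------------
Bob   | 0          
Frank | 1          
Grace | 4          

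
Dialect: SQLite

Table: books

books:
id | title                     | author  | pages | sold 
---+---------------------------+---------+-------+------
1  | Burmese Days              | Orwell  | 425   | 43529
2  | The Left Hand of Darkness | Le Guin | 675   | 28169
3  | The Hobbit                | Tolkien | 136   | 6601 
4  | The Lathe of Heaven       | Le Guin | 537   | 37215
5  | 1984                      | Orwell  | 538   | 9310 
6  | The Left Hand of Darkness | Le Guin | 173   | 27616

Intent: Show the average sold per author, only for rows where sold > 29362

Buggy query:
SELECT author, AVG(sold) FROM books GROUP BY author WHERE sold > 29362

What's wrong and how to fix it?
Bug: Row-level WHERE must come before GROUP BY in the clause order

Fix: Place WHERE between FROM and GROUP BY

Corrected query:
SELECT author, AVG(sold) FROM books WHERE sold > 29362 GROUP BY author

Result:
author  | AVG(sold)
--------+----------
Le Guin | 37215    
Orwell  | 43529    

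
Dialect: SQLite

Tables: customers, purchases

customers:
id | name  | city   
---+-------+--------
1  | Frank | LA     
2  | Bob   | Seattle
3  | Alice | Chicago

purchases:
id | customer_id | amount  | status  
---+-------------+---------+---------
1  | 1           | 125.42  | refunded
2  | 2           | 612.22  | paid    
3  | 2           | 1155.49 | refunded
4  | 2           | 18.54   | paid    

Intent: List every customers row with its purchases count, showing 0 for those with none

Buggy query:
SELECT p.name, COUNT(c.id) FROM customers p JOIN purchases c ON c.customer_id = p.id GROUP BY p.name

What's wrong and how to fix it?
Bug: An inner join excludes parents with zero children

Fix: Switch to LEFT JOIN to retain unmatched parent rows

Corrected query:
SELECT p.name, COUNT(c.id) FROM customers p LEFT JOIN purchases c ON c.customer_id = p.id GROUP BY p.name

Result:
name  | COUNT(c.id)
------+------------
Alice | 0          
Bob   | 3          
Frank | 1          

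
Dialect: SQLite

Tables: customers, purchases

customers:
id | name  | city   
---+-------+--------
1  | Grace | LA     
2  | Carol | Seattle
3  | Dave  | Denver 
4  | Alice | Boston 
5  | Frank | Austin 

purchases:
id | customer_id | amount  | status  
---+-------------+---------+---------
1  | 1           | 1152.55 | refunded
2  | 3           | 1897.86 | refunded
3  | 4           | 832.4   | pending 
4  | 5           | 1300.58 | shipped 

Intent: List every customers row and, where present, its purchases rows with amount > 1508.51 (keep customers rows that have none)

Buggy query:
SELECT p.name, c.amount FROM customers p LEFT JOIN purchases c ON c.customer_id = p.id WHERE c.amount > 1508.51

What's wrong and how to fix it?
Bug: A WHERE condition on the right-hand table after LEFT JOIN drops unmatched parents

Fix: Move the right-table condition into the ON clause so unmatched parents are kept

Corrected query:
SELECT p.name, c.amount FROM customers p LEFT JOIN purchases c ON c.customer_id = p.id AND c.amount > 1508.51

Result:
name  | amount 
------+--------
Grace | NULL   
Carol | NULL   
Dave  | 1897.86
Alice | NULL   
Frank | NULL   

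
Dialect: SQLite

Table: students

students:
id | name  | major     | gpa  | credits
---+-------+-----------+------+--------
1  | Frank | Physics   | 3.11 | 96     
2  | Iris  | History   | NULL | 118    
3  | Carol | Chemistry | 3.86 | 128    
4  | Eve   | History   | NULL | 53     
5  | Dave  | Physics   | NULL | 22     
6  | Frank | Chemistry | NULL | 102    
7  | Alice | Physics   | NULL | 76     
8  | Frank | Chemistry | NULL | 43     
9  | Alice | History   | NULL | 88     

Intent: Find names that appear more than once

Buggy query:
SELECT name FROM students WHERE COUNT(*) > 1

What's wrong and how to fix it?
Bug: WHERE can't reference COUNT(*); aggregates are computed after WHERE

Fix: GROUP BY name, then filter groups with HAVING COUNT(*) > 1

Corrected query:
SELECT name FROM students GROUP BY name HAVING COUNT(*) > 1

Result:
name 
-----
Alice
Frank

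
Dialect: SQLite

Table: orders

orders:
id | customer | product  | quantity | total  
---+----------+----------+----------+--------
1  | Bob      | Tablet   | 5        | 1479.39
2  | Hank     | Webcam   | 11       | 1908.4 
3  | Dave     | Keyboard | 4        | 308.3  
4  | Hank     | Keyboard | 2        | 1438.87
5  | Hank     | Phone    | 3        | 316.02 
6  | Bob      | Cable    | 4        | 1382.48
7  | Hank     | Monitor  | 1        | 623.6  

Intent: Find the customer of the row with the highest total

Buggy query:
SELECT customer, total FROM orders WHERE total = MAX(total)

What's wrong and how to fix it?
Bug: MAX(total) is an aggregate and cannot be used directly in WHERE

Fix: Use a subquery: WHERE total = (SELECT MAX(total) FROM orders)

Corrected query:
SELECT customer, total FROM orders WHERE total = (SELECT MAX(total) FROM orders)

Result:
customer | total 
---------+-------
Hank     | 1908.4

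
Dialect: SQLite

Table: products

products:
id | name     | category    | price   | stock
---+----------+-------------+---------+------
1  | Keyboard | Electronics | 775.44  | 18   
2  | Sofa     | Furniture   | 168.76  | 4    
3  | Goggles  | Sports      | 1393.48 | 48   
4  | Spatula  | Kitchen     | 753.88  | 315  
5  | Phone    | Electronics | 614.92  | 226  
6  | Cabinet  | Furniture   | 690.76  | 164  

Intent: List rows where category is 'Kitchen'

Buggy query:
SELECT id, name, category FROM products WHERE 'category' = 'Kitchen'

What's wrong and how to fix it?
Bug: Single quotes denote string literals in SQL; the column name is being compared as a constant string

Fix: Reference the column as category without single quotes

Corrected query:
SELECT id, name, category FROM products WHERE category = 'Kitchen'

Result:
id | name    | category
---+---------+---------
4  | Spatula | Kitchen 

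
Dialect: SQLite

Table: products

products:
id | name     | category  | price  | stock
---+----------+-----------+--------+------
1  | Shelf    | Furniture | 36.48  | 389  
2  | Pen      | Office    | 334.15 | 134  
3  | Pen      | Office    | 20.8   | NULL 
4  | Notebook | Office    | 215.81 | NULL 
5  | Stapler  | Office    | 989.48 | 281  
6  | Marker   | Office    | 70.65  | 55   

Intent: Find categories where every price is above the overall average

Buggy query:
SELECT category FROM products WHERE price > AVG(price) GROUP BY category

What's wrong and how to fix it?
Bug: WHERE evaluates per row before aggregation, so AVG() is unavailable

Fix: Compute the overall average in a scalar subquery and compare each group's MIN against it in HAVING

Corrected query:
SELECT category FROM products GROUP BY category HAVING MIN(price) > (SELECT AVG(price) FROM products)

Result:
(no rows)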